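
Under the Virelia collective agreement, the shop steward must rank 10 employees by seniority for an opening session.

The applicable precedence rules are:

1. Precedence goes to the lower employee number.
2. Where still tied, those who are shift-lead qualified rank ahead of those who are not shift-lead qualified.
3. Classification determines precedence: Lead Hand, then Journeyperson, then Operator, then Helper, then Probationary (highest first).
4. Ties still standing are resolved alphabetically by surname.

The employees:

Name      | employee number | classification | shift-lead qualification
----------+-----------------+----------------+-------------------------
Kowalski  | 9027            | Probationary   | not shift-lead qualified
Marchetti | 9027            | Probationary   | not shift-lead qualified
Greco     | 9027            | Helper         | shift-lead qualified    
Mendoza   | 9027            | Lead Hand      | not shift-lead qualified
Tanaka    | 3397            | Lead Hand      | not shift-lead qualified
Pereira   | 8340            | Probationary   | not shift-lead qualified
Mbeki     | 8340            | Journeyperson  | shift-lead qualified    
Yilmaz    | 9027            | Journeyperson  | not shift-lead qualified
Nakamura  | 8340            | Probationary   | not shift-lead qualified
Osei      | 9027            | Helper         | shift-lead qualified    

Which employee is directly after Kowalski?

By employee number (lower first): Tanaka (3397); then Mbeki, Nakamura and Pereira (each 8340); then Greco, Osei, Mendoza, Yilmaz, Kowalski and Marchetti (each 9027).
Among Mbeki, Nakamura and Pereira, shift-lead qualified before not shift-lead qualified: Mbeki (shift-lead qualified) before Nakamura and Pereira (not shift-lead qualified).
Nakamura and Pereira are each Probationary, so the next rule applies.
Among Nakamura and Pereira, alphabetically by surname: Nakamura before Pereira.
Among Greco, Osei, Mendoza, Yilmaz, Kowalski and Marchetti, shift-lead qualified before not shift-lead qualified: Greco and Osei (shift-lead qualified) before Mendoza, Yilmaz, Kowalski and Marchetti (not shift-lead qualified).
Greco and Osei are each Helper, so the next rule applies.
Among Greco and Osei, alphabetically by surname: Greco before Osei.
Among Mendoza, Yilmaz, Kowalski and Marchetti, by classification: Mendoza (Lead Hand) before Yilmaz (Journeyperson) before Kowalski and Marchetti (Probationary).
Among Kowalski and Marchetti, alphabetically by surname: Kowalski before Marchetti.
Order: Tanaka, Mbeki, Nakamura, Pereira, Greco, Osei, Mendoza, Yilmaz, Kowalski, Marchetti.

Marchetti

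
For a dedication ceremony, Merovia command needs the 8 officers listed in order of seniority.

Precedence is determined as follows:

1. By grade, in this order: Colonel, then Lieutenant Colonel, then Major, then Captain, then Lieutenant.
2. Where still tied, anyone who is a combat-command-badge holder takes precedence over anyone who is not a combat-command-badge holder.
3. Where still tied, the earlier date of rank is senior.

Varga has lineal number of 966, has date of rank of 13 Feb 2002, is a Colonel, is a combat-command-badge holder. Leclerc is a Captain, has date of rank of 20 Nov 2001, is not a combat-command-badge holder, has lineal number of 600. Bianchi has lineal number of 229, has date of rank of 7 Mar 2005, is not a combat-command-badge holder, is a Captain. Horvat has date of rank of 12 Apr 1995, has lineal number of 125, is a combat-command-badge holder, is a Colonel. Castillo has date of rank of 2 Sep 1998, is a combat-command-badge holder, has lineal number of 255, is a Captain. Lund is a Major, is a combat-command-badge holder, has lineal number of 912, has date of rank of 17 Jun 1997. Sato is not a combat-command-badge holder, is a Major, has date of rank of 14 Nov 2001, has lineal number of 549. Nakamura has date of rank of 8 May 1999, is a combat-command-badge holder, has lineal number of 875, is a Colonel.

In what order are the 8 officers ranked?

By grade: Horvat, Nakamura and Varga (Colonel); then Lund and Sato (Major); then Castillo, Leclerc and Bianchi (Captain).
Horvat, Nakamura and Varga are each a combat-command-badge holder, so the next rule applies.
Among Horvat, Nakamura and Varga, by date of rank (earlier first): Horvat (12 Apr 1995) before Nakamura (8 May 1999) before Varga (13 Feb 2002).
Among Lund and Sato, a combat-command-badge holder before not a combat-command-badge holder: Lund (a combat-command-badge holder) before Sato (not a combat-command-badge holder).
Among Castillo, Leclerc and Bianchi, a combat-command-badge holder before not a combat-command-badge holder: Castillo (a combat-command-badge holder) before Leclerc and Bianchi (not a combat-command-badge holder).
Among Leclerc and Bianchi, by date of rank (earlier first): Leclerc (20 Nov 2001) before Bianchi (7 Mar 2005).
Full order: Horvat, Nakamura, Varga, Lund, Sato, Castillo, Leclerc, Bianchi.

Horvat, Nakamura, Varga, Lund, Sato, Castillo, Leclerc, Bianchi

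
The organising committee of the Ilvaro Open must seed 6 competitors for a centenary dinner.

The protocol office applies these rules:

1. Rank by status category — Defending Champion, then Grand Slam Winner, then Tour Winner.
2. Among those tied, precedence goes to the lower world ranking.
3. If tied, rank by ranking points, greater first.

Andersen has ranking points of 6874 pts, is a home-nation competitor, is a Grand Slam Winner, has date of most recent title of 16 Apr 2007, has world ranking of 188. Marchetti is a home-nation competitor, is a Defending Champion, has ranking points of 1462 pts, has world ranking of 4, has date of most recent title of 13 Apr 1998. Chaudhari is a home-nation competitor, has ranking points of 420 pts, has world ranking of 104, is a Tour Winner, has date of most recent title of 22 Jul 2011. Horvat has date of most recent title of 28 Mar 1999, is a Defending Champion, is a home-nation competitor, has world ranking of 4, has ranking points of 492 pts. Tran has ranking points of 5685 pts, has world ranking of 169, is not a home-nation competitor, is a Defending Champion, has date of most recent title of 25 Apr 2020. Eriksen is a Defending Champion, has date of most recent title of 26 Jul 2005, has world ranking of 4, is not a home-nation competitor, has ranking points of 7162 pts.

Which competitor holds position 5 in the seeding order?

Andersen

By status category: Eriksen, Marchetti, Horvat and Tran (Defending Champion); then Andersen (Grand Slam Winner); then Chaudhari (Tour Winner).
Among Eriksen, Marchetti, Horvat and Tran, by world ranking (lower first): Eriksen, Marchetti and Horvat (4) before Tran (169).
Among Eriksen, Marchetti and Horvat, by ranking points (higher first): Eriksen (7162 pts) before Marchetti (1462 pts) before Horvat (492 pts).
Order: Eriksen, Marchetti, Horvat, Tran, Andersen, Chaudhari.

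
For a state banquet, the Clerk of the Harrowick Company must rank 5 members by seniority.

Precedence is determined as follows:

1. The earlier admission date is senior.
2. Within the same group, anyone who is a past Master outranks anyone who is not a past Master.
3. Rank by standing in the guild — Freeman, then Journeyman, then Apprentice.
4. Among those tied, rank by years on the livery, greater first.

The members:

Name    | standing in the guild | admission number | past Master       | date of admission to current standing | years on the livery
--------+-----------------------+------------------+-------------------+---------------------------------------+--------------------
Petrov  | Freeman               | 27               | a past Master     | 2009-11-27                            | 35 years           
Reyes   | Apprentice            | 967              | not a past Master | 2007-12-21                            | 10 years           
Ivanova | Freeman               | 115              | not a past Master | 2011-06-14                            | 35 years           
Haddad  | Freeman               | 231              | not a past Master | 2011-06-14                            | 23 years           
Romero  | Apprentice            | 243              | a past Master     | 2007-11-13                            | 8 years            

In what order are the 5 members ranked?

By date of admission to current standing (earlier first): Romero (2007-11-13); then Reyes (2007-12-21); then Petrov (2009-11-27); then Ivanova and Haddad (both 2011-06-14).
Ivanova and Haddad are each not a past Master, so the next rule applies.
Ivanova and Haddad are each Freeman, so the next rule applies.
Among Ivanova and Haddad, by years on the livery (higher first): Ivanova (35 years) before Haddad (23 years).
Full order: Romero, Reyes, Petrov, Ivanova, Haddad.

Romero, Reyes, Petrov, Ivanova, Haddad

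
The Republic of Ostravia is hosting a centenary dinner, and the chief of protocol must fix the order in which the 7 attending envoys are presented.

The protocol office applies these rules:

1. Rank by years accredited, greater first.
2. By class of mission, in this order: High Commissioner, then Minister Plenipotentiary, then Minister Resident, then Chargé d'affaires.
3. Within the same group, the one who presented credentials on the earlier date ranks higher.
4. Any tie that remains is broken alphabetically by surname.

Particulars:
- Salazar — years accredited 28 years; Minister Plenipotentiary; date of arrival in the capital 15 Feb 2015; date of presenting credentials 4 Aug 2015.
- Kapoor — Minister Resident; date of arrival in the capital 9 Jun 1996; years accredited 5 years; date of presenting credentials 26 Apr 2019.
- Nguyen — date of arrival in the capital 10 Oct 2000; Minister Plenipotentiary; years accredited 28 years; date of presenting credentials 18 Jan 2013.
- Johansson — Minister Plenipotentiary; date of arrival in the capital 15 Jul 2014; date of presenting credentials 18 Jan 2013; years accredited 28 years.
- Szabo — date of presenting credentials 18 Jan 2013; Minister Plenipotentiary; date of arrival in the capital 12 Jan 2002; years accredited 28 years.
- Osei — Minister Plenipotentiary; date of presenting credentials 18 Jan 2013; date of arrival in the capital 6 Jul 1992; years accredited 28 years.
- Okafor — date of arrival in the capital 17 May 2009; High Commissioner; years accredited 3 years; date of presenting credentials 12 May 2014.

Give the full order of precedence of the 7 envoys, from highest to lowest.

By years accredited (higher first): Johansson, Nguyen, Osei, Szabo and Salazar (each 28 years); then Kapoor (5 years); then Okafor (3 years).
Johansson, Nguyen, Osei, Szabo and Salazar are each Minister Plenipotentiary, so the next rule applies.
Among Johansson, Nguyen, Osei, Szabo and Salazar, by date of presenting credentials (earlier first): Johansson, Nguyen, Osei and Szabo (18 Jan 2013) before Salazar (4 Aug 2015).
Among Johansson, Nguyen, Osei and Szabo, alphabetically by surname: Johansson before Nguyen before Osei before Szabo.
Full order: Johansson, Nguyen, Osei, Szabo, Salazar, Kapoor, Okafor.

Johansson, Nguyen, Osei, Szabo, Salazar, Kapoor, Okafor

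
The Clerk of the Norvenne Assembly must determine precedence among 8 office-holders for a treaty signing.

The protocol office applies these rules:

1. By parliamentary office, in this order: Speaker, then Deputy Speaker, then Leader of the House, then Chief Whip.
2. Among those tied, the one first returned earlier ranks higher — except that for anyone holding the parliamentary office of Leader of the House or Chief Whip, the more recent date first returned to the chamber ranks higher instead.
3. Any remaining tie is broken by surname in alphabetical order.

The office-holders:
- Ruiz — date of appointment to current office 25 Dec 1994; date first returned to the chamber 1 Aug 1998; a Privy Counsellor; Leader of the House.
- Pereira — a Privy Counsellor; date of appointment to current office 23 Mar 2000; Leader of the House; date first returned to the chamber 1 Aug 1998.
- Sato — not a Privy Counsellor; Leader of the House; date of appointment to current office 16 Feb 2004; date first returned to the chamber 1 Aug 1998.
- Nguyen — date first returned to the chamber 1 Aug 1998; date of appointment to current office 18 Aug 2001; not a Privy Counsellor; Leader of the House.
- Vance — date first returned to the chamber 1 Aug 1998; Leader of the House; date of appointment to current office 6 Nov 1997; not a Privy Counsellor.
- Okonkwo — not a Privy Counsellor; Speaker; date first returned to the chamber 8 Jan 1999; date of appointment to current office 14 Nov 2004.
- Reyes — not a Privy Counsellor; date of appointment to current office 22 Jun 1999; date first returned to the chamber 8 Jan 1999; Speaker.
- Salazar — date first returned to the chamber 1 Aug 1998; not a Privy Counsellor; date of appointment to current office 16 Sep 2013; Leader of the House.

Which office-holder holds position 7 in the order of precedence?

Sato

By parliamentary office: Okonkwo and Reyes (Speaker); then Nguyen, Pereira, Ruiz, Salazar, Sato and Vance (Leader of the House).
Okonkwo and Reyes both have date first returned to the chamber 8 Jan 1999, so the next rule applies.
Among Okonkwo and Reyes, alphabetically by surname: Okonkwo before Reyes.
Nguyen, Pereira, Ruiz, Salazar, Sato and Vance all have date first returned to the chamber 1 Aug 1998, so the next rule applies.
Among Nguyen, Pereira, Ruiz, Salazar, Sato and Vance, alphabetically by surname: Nguyen before Pereira before Ruiz before Salazar before Sato before Vance.
Order: Okonkwo, Reyes, Nguyen, Pereira, Ruiz, Salazar, Sato, Vance.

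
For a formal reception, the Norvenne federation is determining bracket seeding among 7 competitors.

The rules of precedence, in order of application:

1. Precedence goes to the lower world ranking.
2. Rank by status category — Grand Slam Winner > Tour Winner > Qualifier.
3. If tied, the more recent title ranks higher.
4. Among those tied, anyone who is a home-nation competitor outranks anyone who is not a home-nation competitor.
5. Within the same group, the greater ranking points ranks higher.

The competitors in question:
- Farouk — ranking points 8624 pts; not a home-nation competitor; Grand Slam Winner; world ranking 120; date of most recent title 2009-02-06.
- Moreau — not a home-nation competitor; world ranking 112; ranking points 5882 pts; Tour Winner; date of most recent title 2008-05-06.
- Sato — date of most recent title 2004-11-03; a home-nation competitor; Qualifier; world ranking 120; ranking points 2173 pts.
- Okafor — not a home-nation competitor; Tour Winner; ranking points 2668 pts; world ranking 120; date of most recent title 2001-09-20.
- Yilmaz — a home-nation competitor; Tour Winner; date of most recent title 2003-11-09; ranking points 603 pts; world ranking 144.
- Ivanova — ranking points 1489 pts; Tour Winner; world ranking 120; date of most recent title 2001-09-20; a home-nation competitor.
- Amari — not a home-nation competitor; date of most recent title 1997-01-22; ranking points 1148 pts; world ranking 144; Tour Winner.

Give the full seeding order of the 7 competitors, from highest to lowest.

By world ranking (lower first): Moreau (112); then Farouk, Ivanova, Okafor and Sato (each 120); then Yilmaz and Amari (both 144).
Among Farouk, Ivanova, Okafor and Sato, by status category: Farouk (Grand Slam Winner) before Ivanova and Okafor (Tour Winner) before Sato (Qualifier).
Ivanova and Okafor both have date of most recent title 2001-09-20, so the next rule applies.
Among Ivanova and Okafor, a home-nation competitor before not a home-nation competitor: Ivanova (a home-nation competitor) before Okafor (not a home-nation competitor).
Yilmaz and Amari are each Tour Winner, so the next rule applies.
Among Yilmaz and Amari, by date of most recent title (later first): Yilmaz (2003-11-09) before Amari (1997-01-22).
Full order: Moreau, Farouk, Ivanova, Okafor, Sato, Yilmaz, Amari.

Moreau, Farouk, Ivanova, Okafor, Sato, Yilmaz, Amari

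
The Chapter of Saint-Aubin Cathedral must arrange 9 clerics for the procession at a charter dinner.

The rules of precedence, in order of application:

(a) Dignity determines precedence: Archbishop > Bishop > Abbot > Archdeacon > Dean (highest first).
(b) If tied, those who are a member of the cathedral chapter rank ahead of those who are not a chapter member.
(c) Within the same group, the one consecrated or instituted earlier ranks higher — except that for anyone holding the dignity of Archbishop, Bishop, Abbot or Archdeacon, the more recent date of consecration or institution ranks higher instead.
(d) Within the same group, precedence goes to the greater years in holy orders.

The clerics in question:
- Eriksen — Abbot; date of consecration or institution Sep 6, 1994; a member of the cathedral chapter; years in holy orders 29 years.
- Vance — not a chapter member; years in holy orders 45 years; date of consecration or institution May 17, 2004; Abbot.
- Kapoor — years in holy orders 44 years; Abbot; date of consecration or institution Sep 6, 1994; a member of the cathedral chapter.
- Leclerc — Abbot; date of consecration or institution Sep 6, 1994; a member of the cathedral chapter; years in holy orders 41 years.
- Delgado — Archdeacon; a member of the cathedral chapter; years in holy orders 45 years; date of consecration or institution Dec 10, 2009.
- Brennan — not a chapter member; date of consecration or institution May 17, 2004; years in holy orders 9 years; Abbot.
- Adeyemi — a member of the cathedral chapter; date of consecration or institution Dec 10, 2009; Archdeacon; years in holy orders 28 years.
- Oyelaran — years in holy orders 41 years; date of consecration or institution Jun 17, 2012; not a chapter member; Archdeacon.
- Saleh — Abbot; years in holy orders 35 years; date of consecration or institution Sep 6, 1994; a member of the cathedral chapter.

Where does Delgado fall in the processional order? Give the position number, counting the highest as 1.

By dignity: Kapoor, Leclerc, Saleh, Eriksen, Vance and Brennan (Abbot); then Delgado, Adeyemi and Oyelaran (Archdeacon).
Among Kapoor, Leclerc, Saleh, Eriksen, Vance and Brennan, a member of the cathedral chapter before not a chapter member: Kapoor, Leclerc, Saleh and Eriksen (a member of the cathedral chapter) before Vance and Brennan (not a chapter member).
Kapoor, Leclerc, Saleh and Eriksen all have date of consecration or institution Sep 6, 1994, so the next rule applies.
Among Kapoor, Leclerc, Saleh and Eriksen, by years in holy orders (higher first): Kapoor (44 years) before Leclerc (41 years) before Saleh (35 years) before Eriksen (29 years).
Vance and Brennan both have date of consecration or institution May 17, 2004, so the next rule applies.
Among Vance and Brennan, by years in holy orders (higher first): Vance (45 years) before Brennan (9 years).
Among Delgado, Adeyemi and Oyelaran, a member of the cathedral chapter before not a chapter member: Delgado and Adeyemi (a member of the cathedral chapter) before Oyelaran (not a chapter member).
Delgado and Adeyemi both have date of consecration or institution Dec 10, 2009, so the next rule applies.
Among Delgado and Adeyemi, by years in holy orders (higher first): Delgado (45 years) before Adeyemi (28 years).
Order: Kapoor, Leclerc, Saleh, Eriksen, Vance, Brennan, Delgado, Adeyemi, Oyelaran. So position 7.

7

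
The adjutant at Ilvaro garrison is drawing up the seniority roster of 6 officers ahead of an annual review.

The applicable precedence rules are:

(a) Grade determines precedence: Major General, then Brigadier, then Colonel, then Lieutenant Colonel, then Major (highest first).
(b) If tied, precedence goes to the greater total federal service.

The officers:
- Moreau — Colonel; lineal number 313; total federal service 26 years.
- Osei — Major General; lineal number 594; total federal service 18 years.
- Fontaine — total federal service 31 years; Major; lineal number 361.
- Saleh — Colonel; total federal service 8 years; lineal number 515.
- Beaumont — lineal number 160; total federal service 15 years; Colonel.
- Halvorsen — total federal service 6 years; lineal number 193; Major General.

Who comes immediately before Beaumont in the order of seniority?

Moreau

By grade: Osei and Halvorsen (Major General); then Moreau, Beaumont and Saleh (Colonel); then Fontaine (Major).
Among Osei and Halvorsen, by total federal service (higher first): Osei (18 years) before Halvorsen (6 years).
Among Moreau, Beaumont and Saleh, by total federal service (higher first): Moreau (26 years) before Beaumont (15 years) before Saleh (8 years).
Order: Osei, Halvorsen, Moreau, Beaumont, Saleh, Fontaine.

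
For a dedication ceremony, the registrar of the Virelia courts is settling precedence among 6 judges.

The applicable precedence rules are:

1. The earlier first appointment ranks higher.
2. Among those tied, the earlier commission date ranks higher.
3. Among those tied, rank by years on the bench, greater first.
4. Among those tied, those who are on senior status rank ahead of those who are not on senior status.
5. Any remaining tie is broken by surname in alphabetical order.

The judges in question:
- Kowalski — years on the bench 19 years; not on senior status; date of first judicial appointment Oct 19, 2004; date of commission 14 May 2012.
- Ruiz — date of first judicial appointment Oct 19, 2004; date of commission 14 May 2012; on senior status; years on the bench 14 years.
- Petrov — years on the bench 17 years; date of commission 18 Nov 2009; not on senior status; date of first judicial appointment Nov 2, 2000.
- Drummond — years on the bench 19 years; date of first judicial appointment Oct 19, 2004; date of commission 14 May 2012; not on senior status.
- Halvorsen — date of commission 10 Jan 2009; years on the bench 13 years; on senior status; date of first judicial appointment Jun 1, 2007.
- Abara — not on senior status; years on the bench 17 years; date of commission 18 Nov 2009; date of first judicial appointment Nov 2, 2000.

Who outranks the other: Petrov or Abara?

By date of first judicial appointment (earlier first): Abara and Petrov (both Nov 2, 2000); then Drummond, Kowalski and Ruiz (each Oct 19, 2004); then Halvorsen (Jun 1, 2007).
Abara and Petrov both have date of commission 18 Nov 2009, so the next rule applies.
Abara and Petrov both have years on the bench 17 years, so the next rule applies.
Abara and Petrov are each not on senior status, so the next rule applies.
Among Abara and Petrov, alphabetically by surname: Abara before Petrov.
Drummond, Kowalski and Ruiz all have date of commission 14 May 2012, so the next rule applies.
Among Drummond, Kowalski and Ruiz, by years on the bench (higher first): Drummond and Kowalski (19 years) before Ruiz (14 years).
Drummond and Kowalski are each not on senior status, so the next rule applies.
Among Drummond and Kowalski, alphabetically by surname: Drummond before Kowalski.
So Abara takes precedence.

Abara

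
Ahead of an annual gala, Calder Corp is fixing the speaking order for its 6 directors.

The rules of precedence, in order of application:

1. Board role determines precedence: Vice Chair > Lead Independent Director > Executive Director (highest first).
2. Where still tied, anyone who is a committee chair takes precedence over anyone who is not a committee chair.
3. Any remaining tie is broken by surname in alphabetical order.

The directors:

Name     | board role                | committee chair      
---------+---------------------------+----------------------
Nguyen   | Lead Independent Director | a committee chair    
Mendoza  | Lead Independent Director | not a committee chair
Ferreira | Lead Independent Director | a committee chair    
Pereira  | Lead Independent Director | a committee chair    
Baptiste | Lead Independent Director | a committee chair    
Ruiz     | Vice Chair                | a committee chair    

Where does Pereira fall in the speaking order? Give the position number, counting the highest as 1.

5

By board role: Ruiz (Vice Chair); then Baptiste, Ferreira, Nguyen, Pereira and Mendoza (Lead Independent Director).
Among Baptiste, Ferreira, Nguyen, Pereira and Mendoza, a committee chair before not a committee chair: Baptiste, Ferreira, Nguyen and Pereira (a committee chair) before Mendoza (not a committee chair).
Among Baptiste, Ferreira, Nguyen and Pereira, alphabetically by surname: Baptiste before Ferreira before Nguyen before Pereira.
Order: Ruiz, Baptiste, Ferreira, Nguyen, Pereira, Mendoza. So position 5.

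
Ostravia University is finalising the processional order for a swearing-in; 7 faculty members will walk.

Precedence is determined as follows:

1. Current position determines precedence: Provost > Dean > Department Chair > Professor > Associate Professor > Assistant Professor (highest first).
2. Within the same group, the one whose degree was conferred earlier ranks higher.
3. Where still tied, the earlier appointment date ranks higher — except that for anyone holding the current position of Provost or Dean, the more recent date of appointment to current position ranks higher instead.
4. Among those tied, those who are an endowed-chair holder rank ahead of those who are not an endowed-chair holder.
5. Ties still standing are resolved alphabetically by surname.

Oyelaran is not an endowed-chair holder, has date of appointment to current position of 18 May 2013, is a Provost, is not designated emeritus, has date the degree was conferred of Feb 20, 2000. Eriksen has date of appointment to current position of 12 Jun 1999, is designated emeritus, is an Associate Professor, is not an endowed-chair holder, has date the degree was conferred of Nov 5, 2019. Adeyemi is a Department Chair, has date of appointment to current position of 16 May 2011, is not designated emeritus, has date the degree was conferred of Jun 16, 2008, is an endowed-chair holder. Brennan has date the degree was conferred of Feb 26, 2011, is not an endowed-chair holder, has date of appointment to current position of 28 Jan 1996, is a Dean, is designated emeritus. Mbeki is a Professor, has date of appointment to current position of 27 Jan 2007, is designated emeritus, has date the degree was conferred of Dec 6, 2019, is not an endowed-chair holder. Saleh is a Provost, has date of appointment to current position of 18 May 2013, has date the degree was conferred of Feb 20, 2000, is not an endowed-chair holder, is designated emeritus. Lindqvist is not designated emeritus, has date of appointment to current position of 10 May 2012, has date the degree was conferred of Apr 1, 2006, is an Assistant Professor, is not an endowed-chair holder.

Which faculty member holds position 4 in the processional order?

Adeyemi

By current position: Oyelaran and Saleh (Provost); then Brennan (Dean); then Adeyemi (Department Chair); then Mbeki (Professor); then Eriksen (Associate Professor); then Lindqvist (Assistant Professor).
Oyelaran and Saleh both have date the degree was conferred Feb 20, 2000, so the next rule applies.
Oyelaran and Saleh both have date of appointment to current position 18 May 2013, so the next rule applies.
Oyelaran and Saleh are each not an endowed-chair holder, so the next rule applies.
Among Oyelaran and Saleh, alphabetically by surname: Oyelaran before Saleh.
Order: Oyelaran, Saleh, Brennan, Adeyemi, Mbeki, Eriksen, Lindqvist.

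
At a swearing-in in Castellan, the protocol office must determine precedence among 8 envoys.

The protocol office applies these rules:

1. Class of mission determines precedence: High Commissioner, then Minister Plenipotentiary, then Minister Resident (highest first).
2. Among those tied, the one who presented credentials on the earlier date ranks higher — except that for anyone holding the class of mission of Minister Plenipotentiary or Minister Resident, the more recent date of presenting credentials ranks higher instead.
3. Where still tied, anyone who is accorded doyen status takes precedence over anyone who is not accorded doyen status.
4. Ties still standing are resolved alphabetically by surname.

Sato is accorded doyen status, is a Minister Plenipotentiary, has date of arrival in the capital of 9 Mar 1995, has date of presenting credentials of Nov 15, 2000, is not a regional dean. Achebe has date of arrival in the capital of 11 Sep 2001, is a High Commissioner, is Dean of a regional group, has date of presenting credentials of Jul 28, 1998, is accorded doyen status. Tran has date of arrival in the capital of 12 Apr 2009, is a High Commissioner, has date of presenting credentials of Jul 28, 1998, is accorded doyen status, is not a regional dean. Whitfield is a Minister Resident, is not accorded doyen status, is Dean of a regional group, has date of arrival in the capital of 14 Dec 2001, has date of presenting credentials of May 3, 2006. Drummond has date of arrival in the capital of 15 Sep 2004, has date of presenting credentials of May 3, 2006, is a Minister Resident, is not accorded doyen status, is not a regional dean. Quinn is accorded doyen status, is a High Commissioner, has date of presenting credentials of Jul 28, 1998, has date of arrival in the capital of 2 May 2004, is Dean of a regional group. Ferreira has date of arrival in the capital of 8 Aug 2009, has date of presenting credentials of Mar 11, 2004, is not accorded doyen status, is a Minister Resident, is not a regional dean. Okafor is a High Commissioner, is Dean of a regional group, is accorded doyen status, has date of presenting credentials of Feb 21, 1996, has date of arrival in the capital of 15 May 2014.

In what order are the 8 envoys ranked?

By class of mission: Okafor, Achebe, Quinn and Tran (High Commissioner); then Sato (Minister Plenipotentiary); then Drummond, Whitfield and Ferreira (Minister Resident).
Among Okafor, Achebe, Quinn and Tran, by date of presenting credentials (earlier first): Okafor (Feb 21, 1996) before Achebe, Quinn and Tran (Jul 28, 1998).
Achebe, Quinn and Tran are each accorded doyen status, so the next rule applies.
Among Achebe, Quinn and Tran, alphabetically by surname: Achebe before Quinn before Tran.
Among Drummond, Whitfield and Ferreira, by date of presenting credentials (later first) (reversed rule for this group): Drummond and Whitfield (May 3, 2006) before Ferreira (Mar 11, 2004).
Drummond and Whitfield are each not accorded doyen status, so the next rule applies.
Among Drummond and Whitfield, alphabetically by surname: Drummond before Whitfield.
Full order: Okafor, Achebe, Quinn, Tran, Sato, Drummond, Whitfield, Ferreira.

Okafor, Achebe, Quinn, Tran, Sato, Drummond, Whitfield, Ferreira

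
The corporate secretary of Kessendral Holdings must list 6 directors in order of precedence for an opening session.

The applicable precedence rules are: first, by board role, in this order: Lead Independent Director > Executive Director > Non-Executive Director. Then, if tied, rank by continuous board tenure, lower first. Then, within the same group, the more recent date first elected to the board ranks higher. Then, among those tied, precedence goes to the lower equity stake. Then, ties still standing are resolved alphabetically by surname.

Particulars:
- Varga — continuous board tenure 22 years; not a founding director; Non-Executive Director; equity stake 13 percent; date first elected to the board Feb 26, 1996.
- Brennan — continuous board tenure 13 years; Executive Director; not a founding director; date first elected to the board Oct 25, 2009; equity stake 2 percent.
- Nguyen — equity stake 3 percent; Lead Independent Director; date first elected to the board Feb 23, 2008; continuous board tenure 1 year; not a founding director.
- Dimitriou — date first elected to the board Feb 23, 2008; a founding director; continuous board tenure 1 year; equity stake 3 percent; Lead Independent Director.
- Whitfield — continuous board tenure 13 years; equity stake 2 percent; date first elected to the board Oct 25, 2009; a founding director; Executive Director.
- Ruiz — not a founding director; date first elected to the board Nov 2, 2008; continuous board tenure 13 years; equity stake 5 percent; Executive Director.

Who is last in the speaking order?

Varga

By board role: Dimitriou and Nguyen (Lead Independent Director); then Brennan, Whitfield and Ruiz (Executive Director); then Varga (Non-Executive Director).
Dimitriou and Nguyen both have continuous board tenure 1 year, so the next rule applies.
Dimitriou and Nguyen both have date first elected to the board Feb 23, 2008, so the next rule applies.
Dimitriou and Nguyen both have equity stake 3 percent, so the next rule applies.
Among Dimitriou and Nguyen, alphabetically by surname: Dimitriou before Nguyen.
Brennan, Whitfield and Ruiz all have continuous board tenure 13 years, so the next rule applies.
Among Brennan, Whitfield and Ruiz, by date first elected to the board (later first): Brennan and Whitfield (Oct 25, 2009) before Ruiz (Nov 2, 2008).
Brennan and Whitfield both have equity stake 2 percent, so the next rule applies.
Among Brennan and Whitfield, alphabetically by surname: Brennan before Whitfield.
Order: Dimitriou, Nguyen, Brennan, Whitfield, Ruiz, Varga.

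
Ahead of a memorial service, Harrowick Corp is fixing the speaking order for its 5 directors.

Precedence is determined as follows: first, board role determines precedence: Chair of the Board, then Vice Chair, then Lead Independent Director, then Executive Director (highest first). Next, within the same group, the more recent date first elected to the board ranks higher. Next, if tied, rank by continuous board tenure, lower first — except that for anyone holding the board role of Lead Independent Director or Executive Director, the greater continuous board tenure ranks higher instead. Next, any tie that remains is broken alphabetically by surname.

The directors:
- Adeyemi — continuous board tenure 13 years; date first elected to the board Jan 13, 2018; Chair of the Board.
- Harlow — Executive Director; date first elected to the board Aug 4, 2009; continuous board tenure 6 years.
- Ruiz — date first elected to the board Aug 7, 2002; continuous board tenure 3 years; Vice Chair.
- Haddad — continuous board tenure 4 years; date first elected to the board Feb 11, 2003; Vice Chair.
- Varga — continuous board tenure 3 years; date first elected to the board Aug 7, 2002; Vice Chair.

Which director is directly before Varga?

Ruiz

By board role: Adeyemi (Chair of the Board); then Haddad, Ruiz and Varga (Vice Chair); then Harlow (Executive Director).
Among Haddad, Ruiz and Varga, by date first elected to the board (later first): Haddad (Feb 11, 2003) before Ruiz and Varga (Aug 7, 2002).
Ruiz and Varga both have continuous board tenure 3 years, so the next rule applies.
Among Ruiz and Varga, alphabetically by surname: Ruiz before Varga.
Order: Adeyemi, Haddad, Ruiz, Varga, Harlow.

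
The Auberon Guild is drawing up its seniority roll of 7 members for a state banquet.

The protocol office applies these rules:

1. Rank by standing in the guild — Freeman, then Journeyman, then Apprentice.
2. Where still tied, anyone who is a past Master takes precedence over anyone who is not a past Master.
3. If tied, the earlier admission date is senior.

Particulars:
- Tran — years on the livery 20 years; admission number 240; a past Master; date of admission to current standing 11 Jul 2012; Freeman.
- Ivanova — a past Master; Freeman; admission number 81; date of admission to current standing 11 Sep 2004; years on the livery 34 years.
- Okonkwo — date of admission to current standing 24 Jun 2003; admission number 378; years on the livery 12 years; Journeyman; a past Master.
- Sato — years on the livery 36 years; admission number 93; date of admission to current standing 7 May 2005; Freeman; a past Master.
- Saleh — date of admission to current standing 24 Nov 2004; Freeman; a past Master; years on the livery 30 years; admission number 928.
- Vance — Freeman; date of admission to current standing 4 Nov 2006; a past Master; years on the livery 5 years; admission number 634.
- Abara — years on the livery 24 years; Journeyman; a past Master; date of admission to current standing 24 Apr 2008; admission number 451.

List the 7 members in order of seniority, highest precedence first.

Ivanova, Saleh, Sato, Vance, Tran, Okonkwo, Abara

By standing in the guild: Ivanova, Saleh, Sato, Vance and Tran (Freeman); then Okonkwo and Abara (Journeyman).
Ivanova, Saleh, Sato, Vance and Tran are each a past Master, so the next rule applies.
Among Ivanova, Saleh, Sato, Vance and Tran, by date of admission to current standing (earlier first): Ivanova (11 Sep 2004) before Saleh (24 Nov 2004) before Sato (7 May 2005) before Vance (4 Nov 2006) before Tran (11 Jul 2012).
Okonkwo and Abara are each a past Master, so the next rule applies.
Among Okonkwo and Abara, by date of admission to current standing (earlier first): Okonkwo (24 Jun 2003) before Abara (24 Apr 2008).
Full order: Ivanova, Saleh, Sato, Vance, Tran, Okonkwo, Abara.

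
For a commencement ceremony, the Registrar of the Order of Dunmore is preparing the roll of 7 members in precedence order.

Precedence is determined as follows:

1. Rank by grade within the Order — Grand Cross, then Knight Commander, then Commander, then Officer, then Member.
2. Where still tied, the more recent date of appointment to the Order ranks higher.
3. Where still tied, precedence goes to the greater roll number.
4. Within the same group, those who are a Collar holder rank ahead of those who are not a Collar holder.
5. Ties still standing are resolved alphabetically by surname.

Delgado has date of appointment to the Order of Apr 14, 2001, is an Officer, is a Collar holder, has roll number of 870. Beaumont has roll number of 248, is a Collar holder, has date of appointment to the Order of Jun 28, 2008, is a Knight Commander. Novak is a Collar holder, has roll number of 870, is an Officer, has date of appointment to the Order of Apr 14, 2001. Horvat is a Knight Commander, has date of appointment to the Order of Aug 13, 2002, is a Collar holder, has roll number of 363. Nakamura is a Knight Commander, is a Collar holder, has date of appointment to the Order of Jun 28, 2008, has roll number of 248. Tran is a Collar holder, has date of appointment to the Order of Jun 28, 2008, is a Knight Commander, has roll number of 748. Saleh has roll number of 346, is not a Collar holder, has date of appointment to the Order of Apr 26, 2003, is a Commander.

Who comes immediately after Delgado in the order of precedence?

Novak

By grade within the Order: Tran, Beaumont, Nakamura and Horvat (Knight Commander); then Saleh (Commander); then Delgado and Novak (Officer).
Among Tran, Beaumont, Nakamura and Horvat, by date of appointment to the Order (later first): Tran, Beaumont and Nakamura (Jun 28, 2008) before Horvat (Aug 13, 2002).
Among Tran, Beaumont and Nakamura, by roll number (higher first): Tran (748) before Beaumont and Nakamura (248).
Beaumont and Nakamura are each a Collar holder, so the next rule applies.
Among Beaumont and Nakamura, alphabetically by surname: Beaumont before Nakamura.
Delgado and Novak both have date of appointment to the Order Apr 14, 2001, so the next rule applies.
Delgado and Novak both have roll number 870, so the next rule applies.
Delgado and Novak are each a Collar holder, so the next rule applies.
Among Delgado and Novak, alphabetically by surname: Delgado before Novak.
Order: Tran, Beaumont, Nakamura, Horvat, Saleh, Delgado, Novak.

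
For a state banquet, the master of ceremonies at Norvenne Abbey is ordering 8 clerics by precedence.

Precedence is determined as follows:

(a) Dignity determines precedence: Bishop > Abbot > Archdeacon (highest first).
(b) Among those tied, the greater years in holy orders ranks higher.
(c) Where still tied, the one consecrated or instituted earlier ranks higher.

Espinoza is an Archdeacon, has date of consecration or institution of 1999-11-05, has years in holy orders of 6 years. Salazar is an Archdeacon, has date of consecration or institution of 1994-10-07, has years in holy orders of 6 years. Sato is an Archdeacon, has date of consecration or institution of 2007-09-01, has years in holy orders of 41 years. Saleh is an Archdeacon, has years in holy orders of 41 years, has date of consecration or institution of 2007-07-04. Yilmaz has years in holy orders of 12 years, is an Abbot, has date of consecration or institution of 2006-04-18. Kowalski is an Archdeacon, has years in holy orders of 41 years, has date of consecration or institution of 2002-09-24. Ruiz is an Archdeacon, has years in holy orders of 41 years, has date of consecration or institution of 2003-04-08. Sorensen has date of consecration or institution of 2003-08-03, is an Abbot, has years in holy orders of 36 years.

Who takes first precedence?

By dignity: Sorensen and Yilmaz (Abbot); then Kowalski, Ruiz, Saleh, Sato, Salazar and Espinoza (Archdeacon).
Among Sorensen and Yilmaz, by years in holy orders (higher first): Sorensen (36 years) before Yilmaz (12 years).
Among Kowalski, Ruiz, Saleh, Sato, Salazar and Espinoza, by years in holy orders (higher first): Kowalski, Ruiz, Saleh and Sato (41 years) before Salazar and Espinoza (6 years).
Among Kowalski, Ruiz, Saleh and Sato, by date of consecration or institution (earlier first): Kowalski (2002-09-24) before Ruiz (2003-04-08) before Saleh (2007-07-04) before Sato (2007-09-01).
Among Salazar and Espinoza, by date of consecration or institution (earlier first): Salazar (1994-10-07) before Espinoza (1999-11-05).
Order: Sorensen, Yilmaz, Kowalski, Ruiz, Saleh, Sato, Salazar, Espinoza.

Sorensen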